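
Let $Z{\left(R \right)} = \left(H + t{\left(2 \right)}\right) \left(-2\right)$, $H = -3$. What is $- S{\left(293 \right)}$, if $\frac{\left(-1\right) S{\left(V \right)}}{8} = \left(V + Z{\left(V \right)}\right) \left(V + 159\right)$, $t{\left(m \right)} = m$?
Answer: $1066720$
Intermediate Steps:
$Z{\left(R \right)} = 2$ ($Z{\left(R \right)} = \left(-3 + 2\right) \left(-2\right) = \left(-1\right) \left(-2\right) = 2$)
$S{\left(V \right)} = - 8 \left(2 + V\right) \left(159 + V\right)$ ($S{\left(V \right)} = - 8 \left(V + 2\right) \left(V + 159\right) = - 8 \left(2 + V\right) \left(159 + V\right)$)
$- S{\left(293 \right)} = - (-2544 - 377384 - 8 \cdot 293^{2}) = - (-2544 - 377384 - 686792) = \left(-1\right) \left(-1066720\right) = 1066720$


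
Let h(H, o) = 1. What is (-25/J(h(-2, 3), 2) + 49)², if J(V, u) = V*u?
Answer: 5329/4 ≈ 1332.3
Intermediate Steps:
(-25/J(h(-2, 3), 2) + 49)² = (-25/(1*2) + 49)² = (-25/2 + 49)² = (73/2)² = 5329/4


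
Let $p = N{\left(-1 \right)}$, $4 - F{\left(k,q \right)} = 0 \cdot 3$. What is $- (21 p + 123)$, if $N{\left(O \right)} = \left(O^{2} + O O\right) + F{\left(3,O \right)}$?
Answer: $-249$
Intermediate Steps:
$F{\left(k,q \right)} = 4$ ($F{\left(k,q \right)} = 4 - 0 \cdot 3 = 4 - 0 = 4 + 0 = 4$)
$N{\left(O \right)} = 4 + 2 O^{2}$ ($N{\left(O \right)} = \left(O^{2} + O O\right) + 4 = \left(O^{2} + O^{2}\right) + 4 = 2 O^{2} + 4 = 4 + 2 O^{2}$)
$p = 6$ ($p = 4 + 2 \left(-1\right)^{2} = 4 + 2 \cdot 1 = 4 + 2 = 6$)
$- (21 p + 123) = - (21 \cdot 6 + 123) = - (126 + 123) = \left(-1\right) 249 = -249$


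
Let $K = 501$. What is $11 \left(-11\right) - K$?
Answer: $-622$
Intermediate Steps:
$11 \left(-11\right) - K = 11 \left(-11\right) - 501 = -121 - 501 = -622$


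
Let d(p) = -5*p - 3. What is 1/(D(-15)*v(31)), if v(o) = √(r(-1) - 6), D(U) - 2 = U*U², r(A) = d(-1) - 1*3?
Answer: I*√7/23611 ≈ 0.00011206*I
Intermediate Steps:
d(p) = -3 - 5*p
r(A) = -1 (r(A) = (-3 - 5*(-1)) - 1*3 = (-3 + 5) - 3 = 2 - 3 = -1)
D(U) = 2 + U³ (D(U) = 2 + U*U² = 2 + U³)
v(o) = I*√7 (v(o) = √(-1 - 6) = √(-7) = I*√7)
1/(D(-15)*v(31)) = 1/((2 + (-15)³)*(I*√7)) = 1/((2 - 3375)*(I*√7)) = 1/(-3373*I*√7) = I*√7/23611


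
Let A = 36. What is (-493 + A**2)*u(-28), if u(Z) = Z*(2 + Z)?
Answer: 584584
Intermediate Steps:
(-493 + A**2)*u(-28) = (-493 + 36**2)*(-28*(2 - 28)) = (-493 + 1296)*(-28*(-26)) = 803*728 = 584584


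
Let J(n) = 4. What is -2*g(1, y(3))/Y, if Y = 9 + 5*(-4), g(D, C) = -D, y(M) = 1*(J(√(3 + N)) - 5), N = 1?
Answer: -2/11 ≈ -0.18182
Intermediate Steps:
y(M) = -1 (y(M) = 1*(4 - 5) = 1*(-1) = -1)
Y = -11 (Y = 9 - 20 = -11)
-2*g(1, y(3))/Y = -2*(-1*1)/(-11) = -(-2)*(-1)/11 = -2*1/11 = -2/11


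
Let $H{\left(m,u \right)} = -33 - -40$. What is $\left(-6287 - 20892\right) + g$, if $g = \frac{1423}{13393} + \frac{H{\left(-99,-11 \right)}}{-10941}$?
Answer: $- \frac{568942835605}{20933259} \approx -27179.0$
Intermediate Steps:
$H{\left(m,u \right)} = 7$ ($H{\left(m,u \right)} = -33 + 40 = 7$)
$g = \frac{2210756}{20933259}$ ($g = \frac{1423}{13393} + \frac{7}{-10941} = 1423 \cdot \frac{1}{13393} + 7 \left(- \frac{1}{10941}\right) = \frac{1423}{13393} - \frac{1}{1563} = \frac{2210756}{20933259} \approx 0.10561$)
$\left(-6287 - 20892\right) + g = \left(-6287 - 20892\right) + \frac{2210756}{20933259} = -27179 + \frac{2210756}{20933259} = - \frac{568942835605}{20933259}$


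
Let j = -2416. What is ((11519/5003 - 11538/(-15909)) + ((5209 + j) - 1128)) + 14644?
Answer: 432772921676/26530909 ≈ 16312.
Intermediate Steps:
((11519/5003 - 11538/(-15909)) + ((5209 + j) - 1128)) + 14644 = ((11519/5003 - 11538/(-15909)) + ((5209 - 2416) - 1128)) + 14644 = ((11519*(1/5003) - 11538*(-1/15909)) + (2793 - 1128)) + 14644 = ((11519/5003 + 3846/5303) + 1665) + 14644 = (80326795/26530909 + 1665) + 14644 = 44254290280/26530909 + 14644 = 432772921676/26530909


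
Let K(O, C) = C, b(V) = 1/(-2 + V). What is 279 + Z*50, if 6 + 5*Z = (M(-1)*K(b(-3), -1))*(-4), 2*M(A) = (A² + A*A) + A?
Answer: 239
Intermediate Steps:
M(A) = A² + A/2 (M(A) = ((A² + A*A) + A)/2 = ((A² + A²) + A)/2 = (2*A² + A)/2 = (A + 2*A²)/2 = A² + A/2)
Z = -⅘ (Z = -6/5 + ((-(½ - 1)*(-1))*(-4))/5 = -6/5 + ((-1*(-½)*(-1))*(-4))/5 = -6/5 + (((½)*(-1))*(-4))/5 = -6/5 + (-½*(-4))/5 = -6/5 + (⅕)*2 = -6/5 + ⅖ = -⅘ ≈ -0.80000)
279 + Z*50 = 279 - ⅘*50 = 279 - 40 = 239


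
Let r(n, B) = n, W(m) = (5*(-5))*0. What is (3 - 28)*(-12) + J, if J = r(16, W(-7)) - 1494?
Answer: -1178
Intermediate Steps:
W(m) = 0 (W(m) = -25*0 = 0)
J = -1478 (J = 16 - 1494 = -1478)
(3 - 28)*(-12) + J = (3 - 28)*(-12) - 1478 = -25*(-12) - 1478 = 300 - 1478 = -1178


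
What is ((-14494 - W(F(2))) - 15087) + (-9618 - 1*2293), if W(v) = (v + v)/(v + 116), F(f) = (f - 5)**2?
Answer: -5186518/125 ≈ -41492.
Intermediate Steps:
F(f) = (-5 + f)**2
W(v) = 2*v/(116 + v) (W(v) = (2*v)/(116 + v) = 2*v/(116 + v))
((-14494 - W(F(2))) - 15087) + (-9618 - 1*2293) = ((-14494 - 2*(-5 + 2)**2/(116 + (-5 + 2)**2)) - 15087) + (-9618 - 1*2293) = ((-14494 - 2*(-3)**2/(116 + (-3)**2)) - 15087) + (-9618 - 2293) = ((-14494 - 2*9/(116 + 9)) - 15087) - 11911 = ((-14494 - 2*9/125) - 15087) - 11911 = ((-14494 - 1*18/125) - 15087) - 11911 = ((-14494 - 18/125) - 15087) - 11911 = (-1811768/125 - 15087) - 11911 = -3697643/125 - 11911 = -5186518/125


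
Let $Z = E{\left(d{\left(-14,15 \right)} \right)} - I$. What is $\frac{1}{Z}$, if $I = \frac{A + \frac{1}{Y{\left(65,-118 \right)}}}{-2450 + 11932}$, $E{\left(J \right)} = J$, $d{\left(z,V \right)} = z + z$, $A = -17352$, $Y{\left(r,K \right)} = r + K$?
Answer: $- \frac{502546}{13151631} \approx -0.038212$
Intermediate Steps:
$Y{\left(r,K \right)} = K + r$
$d{\left(z,V \right)} = 2 z$
$I = - \frac{919657}{502546}$ ($I = \frac{-17352 + \frac{1}{-118 + 65}}{-2450 + 11932} = \frac{-17352 + \frac{1}{-53}}{9482} = \left(-17352 - \frac{1}{53}\right) \frac{1}{9482} = \left(- \frac{919657}{53}\right) \frac{1}{9482} = - \frac{919657}{502546} \approx -1.83$)
$Z = - \frac{13151631}{502546}$ ($Z = 2 \left(-14\right) - - \frac{919657}{502546} = -28 + \frac{919657}{502546} = - \frac{13151631}{502546} \approx -26.17$)
$\frac{1}{Z} = \frac{1}{- \frac{13151631}{502546}} = - \frac{502546}{13151631}$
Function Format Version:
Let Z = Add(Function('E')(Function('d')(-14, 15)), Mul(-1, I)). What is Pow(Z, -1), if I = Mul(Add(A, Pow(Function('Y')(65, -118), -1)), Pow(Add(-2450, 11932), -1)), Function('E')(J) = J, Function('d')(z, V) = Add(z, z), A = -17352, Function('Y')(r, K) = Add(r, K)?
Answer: Rational(-502546, 13151631) ≈ -0.038212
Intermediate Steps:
Function('Y')(r, K) = Add(K, r)
Function('d')(z, V) = Mul(2, z)
I = Rational(-919657, 502546) (I = Mul(Add(-17352, Pow(Add(-118, 65), -1)), Pow(Add(-2450, 11932), -1)) = Mul(Add(-17352, Pow(-53, -1)), Pow(9482, -1)) = Mul(Add(-17352, Rational(-1, 53)), Rational(1, 9482)) = Mul(Rational(-919657, 53), Rational(1, 9482)) = Rational(-919657, 502546) ≈ -1.8300)
Z = Rational(-13151631, 502546) (Z = Add(Mul(2, -14), Mul(-1, Rational(-919657, 502546))) = Add(-28, Rational(919657, 502546)) = Rational(-13151631, 502546) ≈ -26.170)
Pow(Z, -1) = Pow(Rational(-13151631, 502546), -1) = Rational(-502546, 13151631)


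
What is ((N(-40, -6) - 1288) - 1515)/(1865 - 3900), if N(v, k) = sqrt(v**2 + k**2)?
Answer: 2803/2035 - 2*sqrt(409)/2035 ≈ 1.3575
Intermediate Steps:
N(v, k) = sqrt(k**2 + v**2)
((N(-40, -6) - 1288) - 1515)/(1865 - 3900) = ((sqrt((-6)**2 + (-40)**2) - 1288) - 1515)/(1865 - 3900) = ((sqrt(36 + 1600) - 1288) - 1515)/(-2035) = ((sqrt(1636) - 1288) - 1515)*(-1/2035) = ((2*sqrt(409) - 1288) - 1515)*(-1/2035) = ((-1288 + 2*sqrt(409)) - 1515)*(-1/2035) = (-2803 + 2*sqrt(409))*(-1/2035) = 2803/2035 - 2*sqrt(409)/2035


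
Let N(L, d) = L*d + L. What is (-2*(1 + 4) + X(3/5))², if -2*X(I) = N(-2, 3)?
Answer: 36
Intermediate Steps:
N(L, d) = L + L*d
X(I) = 4 (X(I) = -(-1)*(1 + 3) = -(-1)*4 = -½*(-8) = 4)
(-2*(1 + 4) + X(3/5))² = (-2*(1 + 4) + 4)² = (-2*5 + 4)² = (-10 + 4)² = (-6)² = 36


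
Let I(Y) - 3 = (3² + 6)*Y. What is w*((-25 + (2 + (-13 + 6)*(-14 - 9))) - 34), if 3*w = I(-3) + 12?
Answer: -1040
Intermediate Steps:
I(Y) = 3 + 15*Y (I(Y) = 3 + (3² + 6)*Y = 3 + (9 + 6)*Y = 3 + 15*Y)
w = -10 (w = ((3 + 15*(-3)) + 12)/3 = ((3 - 45) + 12)/3 = (-42 + 12)/3 = (⅓)*(-30) = -10)
w*((-25 + (2 + (-13 + 6)*(-14 - 9))) - 34) = -10*((-25 + (2 + (-13 + 6)*(-14 - 9))) - 34) = -10*((-25 + (2 - 7*(-23))) - 34) = -10*((-25 + (2 + 161)) - 34) = -10*((-25 + 163) - 34) = -10*(138 - 34) = -10*104 = -1040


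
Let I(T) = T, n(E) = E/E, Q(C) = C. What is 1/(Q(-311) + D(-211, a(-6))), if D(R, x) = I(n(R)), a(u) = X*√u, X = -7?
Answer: -1/310 ≈ -0.0032258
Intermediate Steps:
a(u) = -7*√u
n(E) = 1
D(R, x) = 1
1/(Q(-311) + D(-211, a(-6))) = 1/(-311 + 1) = 1/(-310) = -1/310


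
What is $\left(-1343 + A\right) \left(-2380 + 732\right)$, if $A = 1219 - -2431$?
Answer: $-3801936$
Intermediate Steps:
$A = 3650$ ($A = 1219 + 2431 = 3650$)
$\left(-1343 + A\right) \left(-2380 + 732\right) = \left(-1343 + 3650\right) \left(-2380 + 732\right) = 2307 \left(-1648\right) = -3801936$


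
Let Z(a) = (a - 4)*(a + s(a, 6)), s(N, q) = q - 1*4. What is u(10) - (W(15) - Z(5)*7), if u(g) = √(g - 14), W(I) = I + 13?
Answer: 21 + 2*I ≈ 21.0 + 2.0*I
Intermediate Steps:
W(I) = 13 + I
s(N, q) = -4 + q (s(N, q) = q - 4 = -4 + q)
Z(a) = (-4 + a)*(2 + a) (Z(a) = (a - 4)*(a + (-4 + 6)) = (-4 + a)*(a + 2) = (-4 + a)*(2 + a))
u(g) = √(-14 + g)
u(10) - (W(15) - Z(5)*7) = √(-14 + 10) - ((13 + 15) - (-8 + 5² - 2*5)*7) = √(-4) - (28 - (-8 + 25 - 10)*7) = 2*I - (28 - 7*7) = 2*I - (28 - 1*49) = 2*I - (28 - 49) = 2*I - 1*(-21) = 2*I + 21 = 21 + 2*I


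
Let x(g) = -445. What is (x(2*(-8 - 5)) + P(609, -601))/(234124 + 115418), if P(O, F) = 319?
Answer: -7/19419 ≈ -0.00036047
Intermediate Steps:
(x(2*(-8 - 5)) + P(609, -601))/(234124 + 115418) = (-445 + 319)/(234124 + 115418) = -126/349542 = -126*1/349542 = -7/19419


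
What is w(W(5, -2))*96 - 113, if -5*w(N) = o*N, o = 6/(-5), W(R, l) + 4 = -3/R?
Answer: -27373/125 ≈ -218.98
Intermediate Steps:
W(R, l) = -4 - 3/R
o = -6/5 (o = 6*(-1/5) = -6/5 ≈ -1.2000)
w(N) = 6*N/25 (w(N) = -(-6)*N/25 = 6*N/25)
w(W(5, -2))*96 - 113 = (6*(-4 - 3/5)/25)*96 - 113 = ((6/25)*(-23/5))*96 - 113 = -138/125*96 - 113 = -13248/125 - 113 = -27373/125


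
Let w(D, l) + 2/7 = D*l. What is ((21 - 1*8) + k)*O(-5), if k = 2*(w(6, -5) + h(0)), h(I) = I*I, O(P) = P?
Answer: 1665/7 ≈ 237.86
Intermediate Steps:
h(I) = I²
w(D, l) = -2/7 + D*l
k = -424/7 (k = 2*((-2/7 + 6*(-5)) + 0²) = 2*((-2/7 - 30) + 0) = 2*(-212/7 + 0) = 2*(-212/7) = -424/7 ≈ -60.571)
((21 - 1*8) + k)*O(-5) = ((21 - 1*8) - 424/7)*(-5) = ((21 - 8) - 424/7)*(-5) = (13 - 424/7)*(-5) = -333/7*(-5) = 1665/7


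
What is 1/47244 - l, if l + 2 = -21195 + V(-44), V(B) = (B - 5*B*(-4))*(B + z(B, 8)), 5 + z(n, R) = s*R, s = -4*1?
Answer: -2534498867/47244 ≈ -53647.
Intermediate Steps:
s = -4
z(n, R) = -5 - 4*R
V(B) = 21*B*(-37 + B) (V(B) = (B - 5*B*(-4))*(B + (-5 - 4*8)) = (B + 20*B)*(B + (-5 - 32)) = (21*B)*(B - 37) = (21*B)*(-37 + B) = 21*B*(-37 + B))
l = 53647 (l = -2 + (-21195 + 21*(-44)*(-37 - 44)) = -2 + (-21195 + 21*(-44)*(-81)) = -2 + (-21195 + 74844) = -2 + 53649 = 53647)
1/47244 - l = 1/47244 - 1*53647 = 1/47244 - 53647 = -2534498867/47244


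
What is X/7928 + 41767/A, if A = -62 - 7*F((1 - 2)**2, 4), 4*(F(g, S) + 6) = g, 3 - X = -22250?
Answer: -1322579093/689736 ≈ -1917.5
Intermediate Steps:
X = 22253 (X = 3 - 1*(-22250) = 3 + 22250 = 22253)
F(g, S) = -6 + g/4
A = -87/4 (A = -62 - 7*(-6 + (1 - 2)**2/4) = -62 - 7*(-6 + (1/4)*(-1)**2) = -62 - 7*(-6 + (1/4)*1) = -62 - 7*(-6 + 1/4) = -62 - 7*(-23/4) = -62 + 161/4 = -87/4 ≈ -21.750)
X/7928 + 41767/A = 22253/7928 + 41767/(-87/4) = 22253*(1/7928) + 41767*(-4/87) = 22253/7928 - 167068/87 = -1322579093/689736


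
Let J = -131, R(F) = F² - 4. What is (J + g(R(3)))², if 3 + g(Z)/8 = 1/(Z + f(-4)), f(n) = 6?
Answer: 2879809/121 ≈ 23800.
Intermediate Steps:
R(F) = -4 + F²
g(Z) = -24 + 8/(6 + Z) (g(Z) = -24 + 8/(Z + 6) = -24 + 8/(6 + Z))
(J + g(R(3)))² = (-131 + 8*(-17 - 3*(-4 + 3²))/(6 + (-4 + 3²)))² = (-131 + 8*(-17 - 3*(-4 + 9))/(6 + (-4 + 9)))² = (-131 + 8*(-17 - 3*5)/(6 + 5))² = (-131 + 8*(-17 - 15)/11)² = (-131 + 8*(1/11)*(-32))² = (-131 - 256/11)² = (-1697/11)² = 2879809/121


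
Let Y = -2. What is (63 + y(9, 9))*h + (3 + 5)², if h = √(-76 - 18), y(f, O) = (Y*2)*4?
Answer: 64 + 47*I*√94 ≈ 64.0 + 455.68*I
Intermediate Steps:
y(f, O) = -16 (y(f, O) = -2*2*4 = -4*4 = -16)
h = I*√94 (h = √(-94) = I*√94 ≈ 9.6954*I)
(63 + y(9, 9))*h + (3 + 5)² = (63 - 16)*(I*√94) + (3 + 5)² = 47*(I*√94) + 8² = 47*I*√94 + 64 = 64 + 47*I*√94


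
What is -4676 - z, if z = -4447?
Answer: -229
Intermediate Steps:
-4676 - z = -4676 - 1*(-4447) = -4676 + 4447 = -229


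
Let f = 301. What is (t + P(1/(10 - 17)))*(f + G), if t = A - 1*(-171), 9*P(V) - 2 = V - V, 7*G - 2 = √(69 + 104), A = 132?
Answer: 1918487/21 + 2729*√173/63 ≈ 91926.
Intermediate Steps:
G = 2/7 + √173/7 (G = 2/7 + √(69 + 104)/7 = 2/7 + √173/7 ≈ 2.1647)
P(V) = 2/9 (P(V) = 2/9 + (V - V)/9 = 2/9 + (⅑)*0 = 2/9 + 0 = 2/9)
t = 303 (t = 132 - 1*(-171) = 132 + 171 = 303)
(t + P(1/(10 - 17)))*(f + G) = (303 + 2/9)*(301 + (2/7 + √173/7)) = 2729*(2109/7 + √173/7)/9 = 1918487/21 + 2729*√173/63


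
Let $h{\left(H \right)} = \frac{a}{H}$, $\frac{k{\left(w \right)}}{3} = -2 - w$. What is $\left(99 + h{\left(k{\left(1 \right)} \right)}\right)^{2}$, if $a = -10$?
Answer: $\frac{811801}{81} \approx 10022.0$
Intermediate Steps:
$k{\left(w \right)} = -6 - 3 w$ ($k{\left(w \right)} = 3 \left(-2 - w\right) = -6 - 3 w$)
$h{\left(H \right)} = - \frac{10}{H}$
$\left(99 + h{\left(k{\left(1 \right)} \right)}\right)^{2} = \left(99 - \frac{10}{-6 - 3}\right)^{2} = \left(99 - \frac{10}{-9}\right)^{2} = \left(99 - - \frac{10}{9}\right)^{2} = \left(99 + \frac{10}{9}\right)^{2} = \left(\frac{901}{9}\right)^{2} = \frac{811801}{81}$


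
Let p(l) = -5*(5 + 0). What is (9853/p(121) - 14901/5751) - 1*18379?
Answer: -899825951/47925 ≈ -18776.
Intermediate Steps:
p(l) = -25 (p(l) = -5*5 = -25)
(9853/p(121) - 14901/5751) - 1*18379 = (9853/(-25) - 14901/5751) - 1*18379 = (9853*(-1/25) - 14901*1/5751) - 18379 = (-9853/25 - 4967/1917) - 18379 = -19012376/47925 - 18379 = -899825951/47925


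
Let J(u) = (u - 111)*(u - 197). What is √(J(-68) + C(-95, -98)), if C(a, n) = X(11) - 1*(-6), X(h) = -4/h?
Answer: 3*√637813/11 ≈ 217.81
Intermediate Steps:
J(u) = (-197 + u)*(-111 + u) (J(u) = (-111 + u)*(-197 + u) = (-197 + u)*(-111 + u))
C(a, n) = 62/11 (C(a, n) = -4/11 - 1*(-6) = -4*1/11 + 6 = -4/11 + 6 = 62/11)
√(J(-68) + C(-95, -98)) = √((21867 + (-68)² - 308*(-68)) + 62/11) = √((21867 + 4624 + 20944) + 62/11) = √(47435 + 62/11) = √(521847/11) = 3*√637813/11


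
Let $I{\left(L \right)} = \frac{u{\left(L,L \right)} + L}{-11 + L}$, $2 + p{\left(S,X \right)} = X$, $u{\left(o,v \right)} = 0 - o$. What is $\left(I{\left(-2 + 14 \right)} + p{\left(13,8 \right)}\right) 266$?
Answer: $1596$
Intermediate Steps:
$u{\left(o,v \right)} = - o$
$p{\left(S,X \right)} = -2 + X$
$I{\left(L \right)} = 0$ ($I{\left(L \right)} = \frac{- L + L}{-11 + L} = \frac{0}{-11 + L} = 0$)
$\left(I{\left(-2 + 14 \right)} + p{\left(13,8 \right)}\right) 266 = \left(0 + \left(-2 + 8\right)\right) 266 = \left(0 + 6\right) 266 = 6 \cdot 266 = 1596$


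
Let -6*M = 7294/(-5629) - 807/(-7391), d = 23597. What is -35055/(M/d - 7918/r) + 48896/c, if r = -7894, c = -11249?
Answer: -9169117123107510056882354/262328539396424138771 ≈ -34953.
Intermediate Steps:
M = 49367351/249623634 (M = -(7294/(-5629) - 807/(-7391))/6 = -(7294*(-1/5629) - 807*(-1/7391))/6 = -(-7294/5629 + 807/7391)/6 = -⅙*(-49367351/41603939) = 49367351/249623634 ≈ 0.19777)
-35055/(M/d - 7918/r) + 48896/c = -35055/((49367351/249623634)/23597 - 7918/(-7894)) + 48896/(-11249) = -35055/((49367351/249623634)*(1/23597) - 7918*(-1/7894)) + 48896*(-1/11249) = -35055/(49367351/5890368891498 + 3959/3947) - 48896/11249 = -35055/23320165294374979/23249286014742606 - 48896/11249 = -35055*23249286014742606/23320165294374979 - 48896/11249 = -815003721246802053330/23320165294374979 - 48896/11249 = -9169117123107510056882354/262328539396424138771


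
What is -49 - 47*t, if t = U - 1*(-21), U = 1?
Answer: -1083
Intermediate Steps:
t = 22 (t = 1 - 1*(-21) = 1 + 21 = 22)
-49 - 47*t = -49 - 47*22 = -49 - 1034 = -1083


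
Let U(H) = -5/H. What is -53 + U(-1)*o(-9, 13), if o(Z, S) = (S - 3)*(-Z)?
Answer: 397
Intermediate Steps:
o(Z, S) = -Z*(-3 + S) (o(Z, S) = (-3 + S)*(-Z) = -Z*(-3 + S))
-53 + U(-1)*o(-9, 13) = -53 + (-5/(-1))*(-9*(3 - 1*13)) = -53 + (-5*(-1))*(-9*(3 - 13)) = -53 + 5*(-9*(-10)) = -53 + 5*90 = -53 + 450 = 397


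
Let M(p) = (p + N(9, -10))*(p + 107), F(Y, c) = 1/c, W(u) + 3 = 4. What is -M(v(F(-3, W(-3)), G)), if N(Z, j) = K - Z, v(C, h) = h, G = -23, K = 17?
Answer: 1260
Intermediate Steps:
W(u) = 1 (W(u) = -3 + 4 = 1)
N(Z, j) = 17 - Z
M(p) = (8 + p)*(107 + p) (M(p) = (p + (17 - 1*9))*(p + 107) = (p + (17 - 9))*(107 + p) = (p + 8)*(107 + p) = (8 + p)*(107 + p))
-M(v(F(-3, W(-3)), G)) = -(856 + (-23)**2 + 115*(-23)) = -(856 + 529 - 2645) = -1*(-1260) = 1260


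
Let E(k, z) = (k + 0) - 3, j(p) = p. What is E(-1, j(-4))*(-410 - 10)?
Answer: 1680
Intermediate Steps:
E(k, z) = -3 + k (E(k, z) = k - 3 = -3 + k)
E(-1, j(-4))*(-410 - 10) = (-3 - 1)*(-410 - 10) = -4*(-420) = 1680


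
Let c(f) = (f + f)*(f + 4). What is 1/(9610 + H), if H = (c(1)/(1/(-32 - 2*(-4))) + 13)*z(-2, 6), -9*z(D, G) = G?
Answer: 3/29284 ≈ 0.00010245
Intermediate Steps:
z(D, G) = -G/9
c(f) = 2*f*(4 + f) (c(f) = (2*f)*(4 + f) = 2*f*(4 + f))
H = 454/3 (H = ((2*1*(4 + 1))/(1/(-32 - 2*(-4))) + 13)*(-⅑*6) = ((2*1*5)/(1/(-32 + 8)) + 13)*(-⅔) = (10/(1/(-24)) + 13)*(-⅔) = (10/(-1/24) + 13)*(-⅔) = (10*(-24) + 13)*(-⅔) = (-240 + 13)*(-⅔) = -227*(-⅔) = 454/3 ≈ 151.33)
1/(9610 + H) = 1/(9610 + 454/3) = 1/(29284/3) = 3/29284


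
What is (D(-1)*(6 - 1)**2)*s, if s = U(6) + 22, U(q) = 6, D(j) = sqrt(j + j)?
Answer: 700*I*sqrt(2) ≈ 989.95*I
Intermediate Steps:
D(j) = sqrt(2)*sqrt(j) (D(j) = sqrt(2*j) = sqrt(2)*sqrt(j))
s = 28 (s = 6 + 22 = 28)
(D(-1)*(6 - 1)**2)*s = ((sqrt(2)*sqrt(-1))*(6 - 1)**2)*28 = ((sqrt(2)*I)*5**2)*28 = ((I*sqrt(2))*25)*28 = (25*I*sqrt(2))*28 = 700*I*sqrt(2)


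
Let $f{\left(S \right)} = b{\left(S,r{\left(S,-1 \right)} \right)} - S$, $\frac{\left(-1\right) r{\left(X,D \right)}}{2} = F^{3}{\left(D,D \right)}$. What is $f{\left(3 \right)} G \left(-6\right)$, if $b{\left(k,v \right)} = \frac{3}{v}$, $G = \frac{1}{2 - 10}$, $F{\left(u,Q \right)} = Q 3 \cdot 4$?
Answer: $- \frac{3455}{1536} \approx -2.2493$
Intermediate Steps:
$F{\left(u,Q \right)} = 12 Q$ ($F{\left(u,Q \right)} = 3 Q 4 = 12 Q$)
$G = - \frac{1}{8}$ ($G = \frac{1}{-8} = - \frac{1}{8} \approx -0.125$)
$r{\left(X,D \right)} = - 3456 D^{3}$ ($r{\left(X,D \right)} = - 2 \left(12 D\right)^{3} = - 2 \cdot 1728 D^{3} = - 3456 D^{3}$)
$f{\left(S \right)} = \frac{1}{1152} - S$ ($f{\left(S \right)} = \frac{3}{\left(-3456\right) \left(-1\right)^{3}} - S = \frac{3}{\left(-3456\right) \left(-1\right)} - S = \frac{3}{3456} - S = 3 \cdot \frac{1}{3456} - S = \frac{1}{1152} - S$)
$f{\left(3 \right)} G \left(-6\right) = \left(\frac{1}{1152} - 3\right) \left(- \frac{1}{8}\right) \left(-6\right) = \left(- \frac{3455}{1152}\right) \left(- \frac{1}{8}\right) \left(-6\right) = \frac{3455}{9216} \left(-6\right) = - \frac{3455}{1536}$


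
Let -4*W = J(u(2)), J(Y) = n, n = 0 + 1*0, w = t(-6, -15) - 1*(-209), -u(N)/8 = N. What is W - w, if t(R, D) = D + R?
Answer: -188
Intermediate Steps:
u(N) = -8*N
w = 188 (w = (-15 - 6) - 1*(-209) = -21 + 209 = 188)
n = 0 (n = 0 + 0 = 0)
J(Y) = 0
W = 0 (W = -1/4*0 = 0)
W - w = 0 - 1*188 = 0 - 188 = -188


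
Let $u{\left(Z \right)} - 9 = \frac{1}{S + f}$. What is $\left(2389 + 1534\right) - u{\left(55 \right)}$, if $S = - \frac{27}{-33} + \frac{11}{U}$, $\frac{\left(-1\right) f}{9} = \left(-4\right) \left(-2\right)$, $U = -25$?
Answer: $\frac{77090419}{19696} \approx 3914.0$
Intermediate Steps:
$f = -72$ ($f = - 9 \left(\left(-4\right) \left(-2\right)\right) = \left(-9\right) 8 = -72$)
$S = \frac{104}{275}$ ($S = - \frac{27}{-33} + \frac{11}{-25} = \left(-27\right) \left(- \frac{1}{33}\right) + 11 \left(- \frac{1}{25}\right) = \frac{9}{11} - \frac{11}{25} = \frac{104}{275} \approx 0.37818$)
$u{\left(Z \right)} = \frac{176989}{19696}$ ($u{\left(Z \right)} = 9 + \frac{1}{\frac{104}{275} - 72} = 9 + \frac{1}{- \frac{19696}{275}} = 9 - \frac{275}{19696} = \frac{176989}{19696}$)
$\left(2389 + 1534\right) - u{\left(55 \right)} = \left(2389 + 1534\right) - \frac{176989}{19696} = 3923 - \frac{176989}{19696} = \frac{77090419}{19696}$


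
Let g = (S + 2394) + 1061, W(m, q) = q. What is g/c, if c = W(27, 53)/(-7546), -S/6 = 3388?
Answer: 127323658/53 ≈ 2.4023e+6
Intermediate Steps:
S = -20328 (S = -6*3388 = -20328)
c = -53/7546 (c = 53/(-7546) = 53*(-1/7546) = -53/7546 ≈ -0.0070236)
g = -16873 (g = (-20328 + 2394) + 1061 = -17934 + 1061 = -16873)
g/c = -16873/(-53/7546) = -16873*(-7546/53) = 127323658/53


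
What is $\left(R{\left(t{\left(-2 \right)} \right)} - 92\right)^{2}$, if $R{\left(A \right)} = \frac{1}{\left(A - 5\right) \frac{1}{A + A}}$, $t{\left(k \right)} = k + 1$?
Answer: $\frac{75625}{9} \approx 8402.8$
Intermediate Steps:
$t{\left(k \right)} = 1 + k$
$R{\left(A \right)} = \frac{2 A}{-5 + A}$ ($R{\left(A \right)} = \frac{1}{\left(-5 + A\right) \frac{1}{2 A}} = \frac{1}{\frac{1}{2} \frac{1}{A} \left(-5 + A\right)} = \frac{2 A}{-5 + A}$)
$\left(R{\left(t{\left(-2 \right)} \right)} - 92\right)^{2} = \left(\frac{2 \left(1 - 2\right)}{-5 + \left(1 - 2\right)} - 92\right)^{2} = \left(2 \left(-1\right) \frac{1}{-5 - 1} - 92\right)^{2} = \left(2 \left(-1\right) \frac{1}{-6} - 92\right)^{2} = \left(2 \left(-1\right) \left(- \frac{1}{6}\right) - 92\right)^{2} = \left(\frac{1}{3} - 92\right)^{2} = \left(- \frac{275}{3}\right)^{2} = \frac{75625}{9}$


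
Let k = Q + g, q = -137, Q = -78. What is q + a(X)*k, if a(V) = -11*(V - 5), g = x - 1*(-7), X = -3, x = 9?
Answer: -5593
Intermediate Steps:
g = 16 (g = 9 - 1*(-7) = 9 + 7 = 16)
a(V) = 55 - 11*V (a(V) = -11*(-5 + V) = 55 - 11*V)
k = -62 (k = -78 + 16 = -62)
q + a(X)*k = -137 + (55 - 11*(-3))*(-62) = -137 + (55 + 33)*(-62) = -137 + 88*(-62) = -137 - 5456 = -5593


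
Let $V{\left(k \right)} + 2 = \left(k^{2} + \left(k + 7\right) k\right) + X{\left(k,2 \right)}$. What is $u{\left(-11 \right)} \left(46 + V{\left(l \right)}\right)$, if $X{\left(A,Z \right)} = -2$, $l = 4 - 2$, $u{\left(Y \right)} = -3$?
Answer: $-192$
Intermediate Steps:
$l = 2$ ($l = 4 - 2 = 2$)
$V{\left(k \right)} = -4 + k^{2} + k \left(7 + k\right)$ ($V{\left(k \right)} = -2 - \left(2 - k^{2} - \left(k + 7\right) k\right) = -2 - \left(2 - k^{2} - \left(7 + k\right) k\right) = -2 - \left(2 - k^{2} - k \left(7 + k\right)\right) = -2 + \left(-2 + k^{2} + k \left(7 + k\right)\right) = -4 + k^{2} + k \left(7 + k\right)$)
$u{\left(-11 \right)} \left(46 + V{\left(l \right)}\right) = - 3 \left(46 + \left(-4 + 2 \cdot 2^{2} + 7 \cdot 2\right)\right) = - 3 \left(46 + \left(-4 + 2 \cdot 4 + 14\right)\right) = - 3 \left(46 + \left(-4 + 8 + 14\right)\right) = - 3 \left(46 + 18\right) = \left(-3\right) 64 = -192$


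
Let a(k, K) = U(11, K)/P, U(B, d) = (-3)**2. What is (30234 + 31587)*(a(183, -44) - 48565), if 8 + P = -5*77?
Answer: -393306314778/131 ≈ -3.0023e+9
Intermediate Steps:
P = -393 (P = -8 - 5*77 = -8 - 385 = -393)
U(B, d) = 9
a(k, K) = -3/131 (a(k, K) = 9/(-393) = 9*(-1/393) = -3/131)
(30234 + 31587)*(a(183, -44) - 48565) = (30234 + 31587)*(-3/131 - 48565) = 61821*(-6362018/131) = -393306314778/131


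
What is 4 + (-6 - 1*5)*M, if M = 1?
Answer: -7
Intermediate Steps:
4 + (-6 - 1*5)*M = 4 + (-6 - 1*5)*1 = 4 + (-6 - 5)*1 = 4 - 11*1 = 4 - 11 = -7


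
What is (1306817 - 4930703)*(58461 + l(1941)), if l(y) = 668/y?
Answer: -137071638560178/647 ≈ -2.1186e+11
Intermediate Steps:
(1306817 - 4930703)*(58461 + l(1941)) = (1306817 - 4930703)*(58461 + 668/1941) = -3623886*(58461 + 668*(1/1941)) = -3623886*(58461 + 668/1941) = -3623886*113473469/1941 = -137071638560178/647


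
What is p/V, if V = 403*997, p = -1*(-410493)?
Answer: 410493/401791 ≈ 1.0217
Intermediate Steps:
p = 410493
V = 401791
p/V = 410493/401791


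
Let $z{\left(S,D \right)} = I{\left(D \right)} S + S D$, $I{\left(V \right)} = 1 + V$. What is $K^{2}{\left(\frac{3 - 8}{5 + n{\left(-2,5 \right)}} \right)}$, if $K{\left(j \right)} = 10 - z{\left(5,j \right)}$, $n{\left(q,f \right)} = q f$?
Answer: $25$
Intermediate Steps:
$n{\left(q,f \right)} = f q$
$z{\left(S,D \right)} = D S + S \left(1 + D\right)$ ($z{\left(S,D \right)} = \left(1 + D\right) S + S D = S \left(1 + D\right) + D S = D S + S \left(1 + D\right)$)
$K{\left(j \right)} = 5 - 10 j$ ($K{\left(j \right)} = 10 - 5 \left(1 + 2 j\right) = 10 - \left(5 + 10 j\right) = 5 - 10 j$)
$K^{2}{\left(\frac{3 - 8}{5 + n{\left(-2,5 \right)}} \right)} = \left(5 - 10 \frac{3 - 8}{5 + 5 \left(-2\right)}\right)^{2} = \left(5 - 10 \left(- \frac{5}{5 - 10}\right)\right)^{2} = \left(5 - 10 \left(- \frac{5}{-5}\right)\right)^{2} = \left(5 - 10 \left(\left(-5\right) \left(- \frac{1}{5}\right)\right)\right)^{2} = \left(5 - 10\right)^{2} = \left(-5\right)^{2} = 25$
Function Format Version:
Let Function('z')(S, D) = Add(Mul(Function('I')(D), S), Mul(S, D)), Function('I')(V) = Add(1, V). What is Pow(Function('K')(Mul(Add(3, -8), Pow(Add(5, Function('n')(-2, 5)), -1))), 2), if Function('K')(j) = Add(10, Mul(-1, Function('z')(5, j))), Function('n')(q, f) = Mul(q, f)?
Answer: 25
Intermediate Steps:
Function('n')(q, f) = Mul(f, q)
Function('z')(S, D) = Add(Mul(D, S), Mul(S, Add(1, D))) (Function('z')(S, D) = Add(Mul(Add(1, D), S), Mul(S, D)) = Add(Mul(S, Add(1, D)), Mul(D, S)) = Add(Mul(D, S), Mul(S, Add(1, D))))
Function('K')(j) = Add(5, Mul(-10, j)) (Function('K')(j) = Add(10, Mul(-1, Mul(5, Add(1, Mul(2, j))))) = Add(10, Mul(-1, Add(5, Mul(10, j)))) = Add(10, Add(-5, Mul(-10, j))) = Add(5, Mul(-10, j)))
Pow(Function('K')(Mul(Add(3, -8), Pow(Add(5, Function('n')(-2, 5)), -1))), 2) = Pow(Add(5, Mul(-10, Mul(Add(3, -8), Pow(Add(5, Mul(5, -2)), -1)))), 2) = Pow(Add(5, Mul(-10, Mul(-5, Pow(Add(5, -10), -1)))), 2) = Pow(Add(5, Mul(-10, Mul(-5, Pow(-5, -1)))), 2) = Pow(Add(5, Mul(-10, Mul(-5, Rational(-1, 5)))), 2) = Pow(Add(5, Mul(-10, 1)), 2) = Pow(Add(5, -10), 2) = Pow(-5, 2) = 25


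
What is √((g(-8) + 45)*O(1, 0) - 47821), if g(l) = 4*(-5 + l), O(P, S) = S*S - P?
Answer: I*√47814 ≈ 218.66*I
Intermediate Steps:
O(P, S) = S² - P
g(l) = -20 + 4*l
√((g(-8) + 45)*O(1, 0) - 47821) = √(((-20 + 4*(-8)) + 45)*(0² - 1*1) - 47821) = √(((-20 - 32) + 45)*(0 - 1) - 47821) = √((-52 + 45)*(-1) - 47821) = √(-7*(-1) - 47821) = √(7 - 47821) = √(-47814) = I*√47814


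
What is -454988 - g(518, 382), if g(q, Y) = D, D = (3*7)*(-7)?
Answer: -454841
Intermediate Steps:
D = -147 (D = 21*(-7) = -147)
g(q, Y) = -147
-454988 - g(518, 382) = -454988 - 1*(-147) = -454988 + 147 = -454841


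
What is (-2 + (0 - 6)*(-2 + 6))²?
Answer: 676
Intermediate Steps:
(-2 + (0 - 6)*(-2 + 6))² = (-2 - 6*4)² = (-2 - 24)² = (-26)² = 676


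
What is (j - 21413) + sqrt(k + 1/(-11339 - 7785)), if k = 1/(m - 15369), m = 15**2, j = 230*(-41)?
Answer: -30843 + I*sqrt(155070119022)/36201732 ≈ -30843.0 + 0.010878*I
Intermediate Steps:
j = -9430
m = 225
k = -1/15144 (k = 1/(225 - 15369) = 1/(-15144) = -1/15144 ≈ -6.6033e-5)
(j - 21413) + sqrt(k + 1/(-11339 - 7785)) = (-9430 - 21413) + sqrt(-1/15144 + 1/(-11339 - 7785)) = -30843 + sqrt(-1/15144 + 1/(-19124)) = -30843 + sqrt(-1/15144 - 1/19124) = -30843 + sqrt(-8567/72403464) = -30843 + I*sqrt(155070119022)/36201732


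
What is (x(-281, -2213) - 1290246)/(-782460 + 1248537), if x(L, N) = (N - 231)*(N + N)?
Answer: 9526898/466077 ≈ 20.441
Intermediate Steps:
x(L, N) = 2*N*(-231 + N) (x(L, N) = (-231 + N)*(2*N) = 2*N*(-231 + N))
(x(-281, -2213) - 1290246)/(-782460 + 1248537) = (2*(-2213)*(-231 - 2213) - 1290246)/(-782460 + 1248537) = (2*(-2213)*(-2444) - 1290246)/466077 = (10817144 - 1290246)*(1/466077) = 9526898*(1/466077) = 9526898/466077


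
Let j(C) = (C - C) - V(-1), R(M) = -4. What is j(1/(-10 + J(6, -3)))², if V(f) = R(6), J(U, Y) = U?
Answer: 16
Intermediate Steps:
V(f) = -4
j(C) = 4 (j(C) = (C - C) - 1*(-4) = 0 + 4 = 4)
j(1/(-10 + J(6, -3)))² = 4² = 16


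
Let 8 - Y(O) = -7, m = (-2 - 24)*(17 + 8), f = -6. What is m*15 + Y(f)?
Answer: -9735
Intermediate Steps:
m = -650 (m = -26*25 = -650)
Y(O) = 15 (Y(O) = 8 - 1*(-7) = 8 + 7 = 15)
m*15 + Y(f) = -650*15 + 15 = -9750 + 15 = -9735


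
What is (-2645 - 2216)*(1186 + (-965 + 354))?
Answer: -2795075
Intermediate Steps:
(-2645 - 2216)*(1186 + (-965 + 354)) = -4861*(1186 - 611) = -4861*575 = -2795075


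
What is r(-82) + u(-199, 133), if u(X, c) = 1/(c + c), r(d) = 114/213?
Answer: 10179/18886 ≈ 0.53897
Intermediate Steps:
r(d) = 38/71 (r(d) = 114*(1/213) = 38/71)
u(X, c) = 1/(2*c)
r(-82) + u(-199, 133) = 38/71 + (½)/133 = 38/71 + (½)*(1/133) = 38/71 + 1/266 = 10179/18886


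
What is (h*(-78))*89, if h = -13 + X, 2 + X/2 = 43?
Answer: -478998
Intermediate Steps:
X = 82 (X = -4 + 2*43 = -4 + 86 = 82)
h = 69 (h = -13 + 82 = 69)
(h*(-78))*89 = (69*(-78))*89 = -5382*89 = -478998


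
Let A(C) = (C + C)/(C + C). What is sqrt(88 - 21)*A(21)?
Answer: sqrt(67) ≈ 8.1853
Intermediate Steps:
A(C) = 1 (A(C) = (2*C)/((2*C)) = (2*C)*(1/(2*C)) = 1)
sqrt(88 - 21)*A(21) = sqrt(88 - 21)*1 = sqrt(67)*1 = sqrt(67)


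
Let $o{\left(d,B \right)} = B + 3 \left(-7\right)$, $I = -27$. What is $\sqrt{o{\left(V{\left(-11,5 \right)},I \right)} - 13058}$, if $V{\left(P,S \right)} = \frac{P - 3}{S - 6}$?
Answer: $i \sqrt{13106} \approx 114.48 i$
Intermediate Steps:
$V{\left(P,S \right)} = \frac{-3 + P}{-6 + S}$
$o{\left(d,B \right)} = -21 + B$ ($o{\left(d,B \right)} = B - 21 = -21 + B$)
$\sqrt{o{\left(V{\left(-11,5 \right)},I \right)} - 13058} = \sqrt{\left(-21 - 27\right) - 13058} = \sqrt{-48 - 13058} = \sqrt{-13106} = i \sqrt{13106}$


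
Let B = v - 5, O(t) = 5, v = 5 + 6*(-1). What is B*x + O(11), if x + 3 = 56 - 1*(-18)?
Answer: -421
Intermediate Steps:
v = -1 (v = 5 - 6 = -1)
x = 71 (x = -3 + (56 - 1*(-18)) = -3 + (56 + 18) = -3 + 74 = 71)
B = -6 (B = -1 - 5 = -6)
B*x + O(11) = -6*71 + 5 = -426 + 5 = -421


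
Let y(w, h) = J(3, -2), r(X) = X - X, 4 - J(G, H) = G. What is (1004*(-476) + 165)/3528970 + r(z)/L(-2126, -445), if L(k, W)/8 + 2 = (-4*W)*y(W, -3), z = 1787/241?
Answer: -477739/3528970 ≈ -0.13538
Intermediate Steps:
J(G, H) = 4 - G
z = 1787/241 (z = 1787*(1/241) = 1787/241 ≈ 7.4149)
r(X) = 0
y(w, h) = 1 (y(w, h) = 4 - 1*3 = 4 - 3 = 1)
L(k, W) = -16 - 32*W (L(k, W) = -16 + 8*(-4*W*1) = -16 + 8*(-4*W) = -16 - 32*W)
(1004*(-476) + 165)/3528970 + r(z)/L(-2126, -445) = (1004*(-476) + 165)/3528970 + 0/(-16 - 32*(-445)) = (-477904 + 165)*(1/3528970) + 0/(-16 + 14240) = -477739*1/3528970 + 0/14224 = -477739/3528970 + 0*(1/14224) = -477739/3528970 + 0 = -477739/3528970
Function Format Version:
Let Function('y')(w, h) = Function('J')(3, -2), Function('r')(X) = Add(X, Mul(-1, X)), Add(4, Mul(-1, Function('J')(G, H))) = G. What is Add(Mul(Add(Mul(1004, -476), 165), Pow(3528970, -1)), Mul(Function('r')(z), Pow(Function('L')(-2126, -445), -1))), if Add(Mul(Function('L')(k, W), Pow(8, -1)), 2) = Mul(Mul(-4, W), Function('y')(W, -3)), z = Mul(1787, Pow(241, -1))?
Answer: Rational(-477739, 3528970) ≈ -0.13538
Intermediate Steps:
Function('J')(G, H) = Add(4, Mul(-1, G))
z = Rational(1787, 241) (z = Mul(1787, Rational(1, 241)) = Rational(1787, 241) ≈ 7.4149)
Function('r')(X) = 0
Function('y')(w, h) = 1 (Function('y')(w, h) = Add(4, Mul(-1, 3)) = Add(4, -3) = 1)
Function('L')(k, W) = Add(-16, Mul(-32, W)) (Function('L')(k, W) = Add(-16, Mul(8, Mul(Mul(-4, W), 1))) = Add(-16, Mul(8, Mul(-4, W))) = Add(-16, Mul(-32, W)))
Add(Mul(Add(Mul(1004, -476), 165), Pow(3528970, -1)), Mul(Function('r')(z), Pow(Function('L')(-2126, -445), -1))) = Add(Mul(Add(Mul(1004, -476), 165), Pow(3528970, -1)), Mul(0, Pow(Add(-16, Mul(-32, -445)), -1))) = Add(Mul(Add(-477904, 165), Rational(1, 3528970)), Mul(0, Pow(Add(-16, 14240), -1))) = Add(Mul(-477739, Rational(1, 3528970)), Mul(0, Pow(14224, -1))) = Add(Rational(-477739, 3528970), Mul(0, Rational(1, 14224))) = Add(Rational(-477739, 3528970), 0) = Rational(-477739, 3528970)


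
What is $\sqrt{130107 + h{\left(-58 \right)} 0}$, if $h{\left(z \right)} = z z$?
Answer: $\sqrt{130107} \approx 360.7$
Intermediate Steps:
$h{\left(z \right)} = z^{2}$
$\sqrt{130107 + h{\left(-58 \right)} 0} = \sqrt{130107 + \left(-58\right)^{2} \cdot 0} = \sqrt{130107 + 3364 \cdot 0} = \sqrt{130107 + 0} = \sqrt{130107}$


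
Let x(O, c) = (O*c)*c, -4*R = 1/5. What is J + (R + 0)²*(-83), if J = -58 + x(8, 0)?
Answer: -23283/400 ≈ -58.208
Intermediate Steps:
R = -1/20 (R = -¼/5 = -¼*⅕ = -1/20 ≈ -0.050000)
x(O, c) = O*c²
J = -58 (J = -58 + 8*0² = -58 + 8*0 = -58 + 0 = -58)
J + (R + 0)²*(-83) = -58 + (-1/20 + 0)²*(-83) = -58 + (-1/20)²*(-83) = -58 + (1/400)*(-83) = -58 - 83/400 = -23283/400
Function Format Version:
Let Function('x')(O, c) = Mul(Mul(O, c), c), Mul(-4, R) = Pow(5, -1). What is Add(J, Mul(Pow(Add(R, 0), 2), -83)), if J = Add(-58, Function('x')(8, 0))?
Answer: Rational(-23283, 400) ≈ -58.208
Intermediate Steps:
R = Rational(-1, 20) (R = Mul(Rational(-1, 4), Pow(5, -1)) = Mul(Rational(-1, 4), Rational(1, 5)) = Rational(-1, 20) ≈ -0.050000)
Function('x')(O, c) = Mul(O, Pow(c, 2))
J = -58 (J = Add(-58, Mul(8, Pow(0, 2))) = Add(-58, Mul(8, 0)) = Add(-58, 0) = -58)
Add(J, Mul(Pow(Add(R, 0), 2), -83)) = Add(-58, Mul(Pow(Add(Rational(-1, 20), 0), 2), -83)) = Add(-58, Mul(Pow(Rational(-1, 20), 2), -83)) = Add(-58, Mul(Rational(1, 400), -83)) = Add(-58, Rational(-83, 400)) = Rational(-23283, 400)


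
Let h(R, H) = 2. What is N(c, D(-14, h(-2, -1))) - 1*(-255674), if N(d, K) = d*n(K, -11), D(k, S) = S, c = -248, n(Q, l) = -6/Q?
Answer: 256418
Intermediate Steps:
N(d, K) = -6*d/K (N(d, K) = d*(-6/K) = -6*d/K)
N(c, D(-14, h(-2, -1))) - 1*(-255674) = -6*(-248)/2 - 1*(-255674) = -6*(-248)*½ + 255674 = 744 + 255674 = 256418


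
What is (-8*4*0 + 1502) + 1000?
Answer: 2502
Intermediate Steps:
(-8*4*0 + 1502) + 1000 = (-32*0 + 1502) + 1000 = (0 + 1502) + 1000 = 1502 + 1000 = 2502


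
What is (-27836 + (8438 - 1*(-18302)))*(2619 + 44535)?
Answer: -51680784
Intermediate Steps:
(-27836 + (8438 - 1*(-18302)))*(2619 + 44535) = (-27836 + (8438 + 18302))*47154 = (-27836 + 26740)*47154 = -1096*47154 = -51680784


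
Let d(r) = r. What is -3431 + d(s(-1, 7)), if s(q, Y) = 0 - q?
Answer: -3430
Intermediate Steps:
s(q, Y) = -q
-3431 + d(s(-1, 7)) = -3431 - 1*(-1) = -3431 + 1 = -3430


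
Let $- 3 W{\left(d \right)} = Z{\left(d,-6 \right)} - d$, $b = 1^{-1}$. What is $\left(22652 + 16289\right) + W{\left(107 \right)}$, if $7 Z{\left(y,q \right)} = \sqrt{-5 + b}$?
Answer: $\frac{116930}{3} - \frac{2 i}{21} \approx 38977.0 - 0.095238 i$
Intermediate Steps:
$b = 1$
$Z{\left(y,q \right)} = \frac{2 i}{7}$ ($Z{\left(y,q \right)} = \frac{\sqrt{-5 + 1}}{7} = \frac{\sqrt{-4}}{7} = \frac{2 i}{7}$)
$W{\left(d \right)} = - \frac{2 i}{21} + \frac{d}{3}$ ($W{\left(d \right)} = - \frac{\frac{2 i}{7} - d}{3} = - \frac{- d + \frac{2 i}{7}}{3} = - \frac{2 i}{21} + \frac{d}{3}$)
$\left(22652 + 16289\right) + W{\left(107 \right)} = \left(22652 + 16289\right) + \left(- \frac{2 i}{21} + \frac{1}{3} \cdot 107\right) = 38941 + \left(- \frac{2 i}{21} + \frac{107}{3}\right) = 38941 + \left(\frac{107}{3} - \frac{2 i}{21}\right) = \frac{116930}{3} - \frac{2 i}{21}$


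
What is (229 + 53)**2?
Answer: 79524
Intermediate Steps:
(229 + 53)**2 = 282**2 = 79524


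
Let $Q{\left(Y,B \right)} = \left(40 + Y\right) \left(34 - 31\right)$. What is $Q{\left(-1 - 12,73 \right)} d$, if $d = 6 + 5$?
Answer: $891$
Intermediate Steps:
$Q{\left(Y,B \right)} = 120 + 3 Y$ ($Q{\left(Y,B \right)} = \left(40 + Y\right) 3 = 120 + 3 Y$)
$d = 11$
$Q{\left(-1 - 12,73 \right)} d = \left(120 + 3 \left(-1 - 12\right)\right) 11 = \left(120 + 3 \left(-13\right)\right) 11 = \left(120 - 39\right) 11 = 81 \cdot 11 = 891$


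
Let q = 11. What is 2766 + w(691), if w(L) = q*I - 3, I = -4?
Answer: 2719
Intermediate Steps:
w(L) = -47 (w(L) = 11*(-4) - 3 = -44 - 3 = -47)
2766 + w(691) = 2766 - 47 = 2719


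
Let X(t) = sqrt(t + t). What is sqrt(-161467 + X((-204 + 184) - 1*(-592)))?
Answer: sqrt(-161467 + 2*sqrt(286)) ≈ 401.79*I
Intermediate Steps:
X(t) = sqrt(2)*sqrt(t) (X(t) = sqrt(2*t) = sqrt(2)*sqrt(t))
sqrt(-161467 + X((-204 + 184) - 1*(-592))) = sqrt(-161467 + sqrt(2)*sqrt((-204 + 184) - 1*(-592))) = sqrt(-161467 + sqrt(2)*sqrt(-20 + 592)) = sqrt(-161467 + sqrt(2)*sqrt(572)) = sqrt(-161467 + sqrt(2)*(2*sqrt(143))) = sqrt(-161467 + 2*sqrt(286))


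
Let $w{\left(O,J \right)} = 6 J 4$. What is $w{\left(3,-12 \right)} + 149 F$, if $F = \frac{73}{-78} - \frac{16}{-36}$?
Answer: $- \frac{84527}{234} \approx -361.23$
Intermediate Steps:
$w{\left(O,J \right)} = 24 J$
$F = - \frac{115}{234}$ ($F = 73 \left(- \frac{1}{78}\right) - - \frac{4}{9} = - \frac{73}{78} + \frac{4}{9} = - \frac{115}{234} \approx -0.49145$)
$w{\left(3,-12 \right)} + 149 F = 24 \left(-12\right) + 149 \left(- \frac{115}{234}\right) = -288 - \frac{17135}{234} = - \frac{84527}{234}$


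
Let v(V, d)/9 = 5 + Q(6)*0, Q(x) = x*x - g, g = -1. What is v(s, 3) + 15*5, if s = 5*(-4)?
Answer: 120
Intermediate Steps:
s = -20
Q(x) = 1 + x² (Q(x) = x*x - 1*(-1) = x² + 1 = 1 + x²)
v(V, d) = 45 (v(V, d) = 9*(5 + (1 + 6²)*0) = 9*(5 + (1 + 36)*0) = 9*(5 + 37*0) = 9*(5 + 0) = 9*5 = 45)
v(s, 3) + 15*5 = 45 + 15*5 = 45 + 75 = 120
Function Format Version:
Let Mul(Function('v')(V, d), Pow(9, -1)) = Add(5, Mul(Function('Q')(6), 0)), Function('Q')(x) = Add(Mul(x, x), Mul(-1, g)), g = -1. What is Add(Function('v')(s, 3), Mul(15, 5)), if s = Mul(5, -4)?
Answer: 120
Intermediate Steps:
s = -20
Function('Q')(x) = Add(1, Pow(x, 2)) (Function('Q')(x) = Add(Mul(x, x), Mul(-1, -1)) = Add(Pow(x, 2), 1) = Add(1, Pow(x, 2)))
Function('v')(V, d) = 45 (Function('v')(V, d) = Mul(9, Add(5, Mul(Add(1, Pow(6, 2)), 0))) = Mul(9, Add(5, Mul(Add(1, 36), 0))) = Mul(9, Add(5, Mul(37, 0))) = Mul(9, Add(5, 0)) = Mul(9, 5) = 45)
Add(Function('v')(s, 3), Mul(15, 5)) = Add(45, Mul(15, 5)) = Add(45, 75) = 120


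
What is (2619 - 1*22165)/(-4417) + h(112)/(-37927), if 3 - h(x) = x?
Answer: 741802595/167523559 ≈ 4.4280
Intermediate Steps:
h(x) = 3 - x
(2619 - 1*22165)/(-4417) + h(112)/(-37927) = (2619 - 1*22165)/(-4417) + (3 - 1*112)/(-37927) = (2619 - 22165)*(-1/4417) + (3 - 112)*(-1/37927) = -19546*(-1/4417) - 109*(-1/37927) = 19546/4417 + 109/37927 = 741802595/167523559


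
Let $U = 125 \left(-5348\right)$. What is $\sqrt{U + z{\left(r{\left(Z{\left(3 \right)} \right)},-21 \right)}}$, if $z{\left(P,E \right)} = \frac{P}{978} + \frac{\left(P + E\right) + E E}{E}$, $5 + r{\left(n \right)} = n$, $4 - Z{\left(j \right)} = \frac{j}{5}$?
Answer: $\frac{2 i \sqrt{48956253134565}}{17115} \approx 817.63 i$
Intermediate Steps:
$Z{\left(j \right)} = 4 - \frac{j}{5}$
$r{\left(n \right)} = -5 + n$
$U = -668500$
$z{\left(P,E \right)} = \frac{P}{978} + \frac{E + P + E^{2}}{E}$ ($z{\left(P,E \right)} = P \frac{1}{978} + \frac{\left(E + P\right) + E^{2}}{E} = \frac{P}{978} + \frac{E + P + E^{2}}{E}$)
$\sqrt{U + z{\left(r{\left(Z{\left(3 \right)} \right)},-21 \right)}} = \sqrt{-668500 + \left(1 - 21 + \frac{-5 + \left(4 - \frac{3}{5}\right)}{978} + \frac{-5 + \left(4 - \frac{3}{5}\right)}{-21}\right)} = \sqrt{-668500 + \left(1 - 21 + \frac{-5 + \left(4 - \frac{3}{5}\right)}{978} + \left(-5 + \left(4 - \frac{3}{5}\right)\right) \left(- \frac{1}{21}\right)\right)} = \sqrt{-668500 + \left(1 - 21 + \frac{-5 + \frac{17}{5}}{978} + \left(-5 + \frac{17}{5}\right) \left(- \frac{1}{21}\right)\right)} = \sqrt{-668500 + \left(1 - 21 + \frac{1}{978} \left(- \frac{8}{5}\right) - - \frac{8}{105}\right)} = \sqrt{-668500 + \left(1 - 21 - \frac{4}{2445} + \frac{8}{105}\right)} = \sqrt{-668500 - \frac{341024}{17115}} = \sqrt{- \frac{11441718524}{17115}} = \frac{2 i \sqrt{48956253134565}}{17115}$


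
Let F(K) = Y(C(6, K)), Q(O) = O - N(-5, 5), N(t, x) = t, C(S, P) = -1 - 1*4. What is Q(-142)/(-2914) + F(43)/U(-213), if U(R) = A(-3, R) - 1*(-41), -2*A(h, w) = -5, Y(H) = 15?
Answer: 33113/84506 ≈ 0.39184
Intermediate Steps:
C(S, P) = -5 (C(S, P) = -1 - 4 = -5)
A(h, w) = 5/2 (A(h, w) = -1/2*(-5) = 5/2)
Q(O) = 5 + O (Q(O) = O - 1*(-5) = O + 5 = 5 + O)
U(R) = 87/2 (U(R) = 5/2 - 1*(-41) = 5/2 + 41 = 87/2)
F(K) = 15
Q(-142)/(-2914) + F(43)/U(-213) = (5 - 142)/(-2914) + 15/(87/2) = -137*(-1/2914) + 15*(2/87) = 137/2914 + 10/29 = 33113/84506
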